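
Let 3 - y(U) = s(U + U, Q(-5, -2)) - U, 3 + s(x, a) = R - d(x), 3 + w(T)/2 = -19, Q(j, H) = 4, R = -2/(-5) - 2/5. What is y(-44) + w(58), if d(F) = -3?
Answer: -85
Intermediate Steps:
R = 0 (R = -2*(-⅕) - 2*⅕ = ⅖ - ⅖ = 0)
w(T) = -44 (w(T) = -6 + 2*(-19) = -6 - 38 = -44)
s(x, a) = 0 (s(x, a) = -3 + (0 - 1*(-3)) = -3 + (0 + 3) = -3 + 3 = 0)
y(U) = 3 + U (y(U) = 3 - (0 - U) = 3 - (-1)*U = 3 + U)
y(-44) + w(58) = (3 - 44) - 44 = -41 - 44 = -85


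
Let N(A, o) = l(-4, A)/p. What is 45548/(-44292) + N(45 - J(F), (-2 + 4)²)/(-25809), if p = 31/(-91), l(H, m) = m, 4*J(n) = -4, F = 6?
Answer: -143875365/140623409 ≈ -1.0231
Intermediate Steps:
J(n) = -1 (J(n) = (¼)*(-4) = -1)
p = -31/91 (p = 31*(-1/91) = -31/91 ≈ -0.34066)
N(A, o) = -91*A/31 (N(A, o) = A/(-31/91) = A*(-91/31) = -91*A/31)
45548/(-44292) + N(45 - J(F), (-2 + 4)²)/(-25809) = 45548/(-44292) - 91*(45 - 1*(-1))/31/(-25809) = 45548*(-1/44292) - 91*(45 + 1)/31*(-1/25809) = -11387/11073 - 91/31*46*(-1/25809) = -11387/11073 - 4186/31*(-1/25809) = -11387/11073 + 598/114297 = -143875365/140623409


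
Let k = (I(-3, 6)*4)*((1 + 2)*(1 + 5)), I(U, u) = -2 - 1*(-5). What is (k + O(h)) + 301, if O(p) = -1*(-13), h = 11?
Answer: 530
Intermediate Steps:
I(U, u) = 3 (I(U, u) = -2 + 5 = 3)
O(p) = 13
k = 216 (k = (3*4)*((1 + 2)*(1 + 5)) = 12*(3*6) = 12*18 = 216)
(k + O(h)) + 301 = (216 + 13) + 301 = 229 + 301 = 530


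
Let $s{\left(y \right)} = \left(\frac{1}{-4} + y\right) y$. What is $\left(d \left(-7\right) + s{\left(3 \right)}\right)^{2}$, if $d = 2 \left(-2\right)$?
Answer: $\frac{21025}{16} \approx 1314.1$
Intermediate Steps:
$d = -4$
$s{\left(y \right)} = y \left(- \frac{1}{4} + y\right)$ ($s{\left(y \right)} = \left(- \frac{1}{4} + y\right) y = y \left(- \frac{1}{4} + y\right)$)
$\left(d \left(-7\right) + s{\left(3 \right)}\right)^{2} = \left(\left(-4\right) \left(-7\right) + 3 \left(- \frac{1}{4} + 3\right)\right)^{2} = \left(28 + 3 \cdot \frac{11}{4}\right)^{2} = \left(28 + \frac{33}{4}\right)^{2} = \left(\frac{145}{4}\right)^{2} = \frac{21025}{16}$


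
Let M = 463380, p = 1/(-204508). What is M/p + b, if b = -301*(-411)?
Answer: -94764793329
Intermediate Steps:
b = 123711
p = -1/204508 ≈ -4.8898e-6
M/p + b = 463380/(-1/204508) + 123711 = 463380*(-204508) + 123711 = -94764917040 + 123711 = -94764793329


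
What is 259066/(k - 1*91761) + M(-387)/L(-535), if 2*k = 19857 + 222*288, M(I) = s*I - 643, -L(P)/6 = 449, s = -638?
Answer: -8651803445/89556642 ≈ -96.607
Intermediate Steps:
L(P) = -2694 (L(P) = -6*449 = -2694)
M(I) = -643 - 638*I (M(I) = -638*I - 643 = -643 - 638*I)
k = 83793/2 (k = (19857 + 222*288)/2 = (19857 + 63936)/2 = (½)*83793 = 83793/2 ≈ 41897.)
259066/(k - 1*91761) + M(-387)/L(-535) = 259066/(83793/2 - 1*91761) + (-643 - 638*(-387))/(-2694) = 259066/(83793/2 - 91761) + (-643 + 246906)*(-1/2694) = 259066/(-99729/2) + 246263*(-1/2694) = 259066*(-2/99729) - 246263/2694 = -518132/99729 - 246263/2694 = -8651803445/89556642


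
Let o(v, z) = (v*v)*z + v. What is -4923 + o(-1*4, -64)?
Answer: -5951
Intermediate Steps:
o(v, z) = v + z*v**2 (o(v, z) = v**2*z + v = z*v**2 + v = v + z*v**2)
-4923 + o(-1*4, -64) = -4923 + (-1*4)*(1 - 1*4*(-64)) = -4923 - 4*(1 - 4*(-64)) = -4923 - 4*(1 + 256) = -4923 - 4*257 = -4923 - 1028 = -5951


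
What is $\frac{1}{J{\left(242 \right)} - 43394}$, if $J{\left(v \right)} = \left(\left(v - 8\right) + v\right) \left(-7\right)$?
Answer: $- \frac{1}{46726} \approx -2.1401 \cdot 10^{-5}$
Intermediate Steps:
$J{\left(v \right)} = 56 - 14 v$ ($J{\left(v \right)} = \left(\left(-8 + v\right) + v\right) \left(-7\right) = \left(-8 + 2 v\right) \left(-7\right) = 56 - 14 v$)
$\frac{1}{J{\left(242 \right)} - 43394} = \frac{1}{\left(56 - 3388\right) - 43394} = \frac{1}{-3332 - 43394} = \frac{1}{-46726} = - \frac{1}{46726}$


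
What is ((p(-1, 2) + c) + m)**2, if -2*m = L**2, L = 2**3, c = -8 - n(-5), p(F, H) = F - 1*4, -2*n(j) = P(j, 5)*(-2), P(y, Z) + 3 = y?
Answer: 1369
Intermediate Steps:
P(y, Z) = -3 + y
n(j) = -3 + j (n(j) = -(-3 + j)*(-2)/2 = -(6 - 2*j)/2 = -3 + j)
p(F, H) = -4 + F (p(F, H) = F - 4 = -4 + F)
c = 0 (c = -8 - (-3 - 5) = -8 - 1*(-8) = -8 + 8 = 0)
L = 8
m = -32 (m = -1/2*8**2 = -1/2*64 = -32)
((p(-1, 2) + c) + m)**2 = (((-4 - 1) + 0) - 32)**2 = ((-5 + 0) - 32)**2 = (-5 - 32)**2 = (-37)**2 = 1369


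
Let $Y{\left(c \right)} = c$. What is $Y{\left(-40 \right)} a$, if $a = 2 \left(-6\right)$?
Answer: $480$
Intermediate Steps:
$a = -12$
$Y{\left(-40 \right)} a = \left(-40\right) \left(-12\right) = 480$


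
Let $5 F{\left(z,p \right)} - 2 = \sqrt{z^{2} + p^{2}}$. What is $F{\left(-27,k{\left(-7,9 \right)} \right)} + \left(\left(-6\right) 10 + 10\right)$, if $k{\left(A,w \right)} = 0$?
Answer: $- \frac{221}{5} \approx -44.2$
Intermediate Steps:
$F{\left(z,p \right)} = \frac{2}{5} + \frac{\sqrt{p^{2} + z^{2}}}{5}$ ($F{\left(z,p \right)} = \frac{2}{5} + \frac{\sqrt{z^{2} + p^{2}}}{5} = \frac{2}{5} + \frac{\sqrt{p^{2} + z^{2}}}{5}$)
$F{\left(-27,k{\left(-7,9 \right)} \right)} + \left(\left(-6\right) 10 + 10\right) = \left(\frac{2}{5} + \frac{\sqrt{0^{2} + \left(-27\right)^{2}}}{5}\right) + \left(\left(-6\right) 10 + 10\right) = \left(\frac{2}{5} + \frac{\sqrt{0 + 729}}{5}\right) + \left(-60 + 10\right) = \left(\frac{2}{5} + \frac{\sqrt{729}}{5}\right) - 50 = \left(\frac{2}{5} + \frac{1}{5} \cdot 27\right) - 50 = \left(\frac{2}{5} + \frac{27}{5}\right) - 50 = \frac{29}{5} - 50 = - \frac{221}{5}$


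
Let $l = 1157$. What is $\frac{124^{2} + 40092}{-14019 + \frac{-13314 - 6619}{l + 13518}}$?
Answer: $- \frac{406996450}{102874379} \approx -3.9562$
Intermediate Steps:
$\frac{124^{2} + 40092}{-14019 + \frac{-13314 - 6619}{l + 13518}} = \frac{124^{2} + 40092}{-14019 + \frac{-13314 - 6619}{1157 + 13518}} = \frac{15376 + 40092}{-14019 - \frac{19933}{14675}} = \frac{55468}{-14019 - \frac{19933}{14675}} = \frac{55468}{- \frac{205748758}{14675}} = 55468 \left(- \frac{14675}{205748758}\right) = - \frac{406996450}{102874379}$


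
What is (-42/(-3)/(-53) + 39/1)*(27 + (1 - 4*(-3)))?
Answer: 82120/53 ≈ 1549.4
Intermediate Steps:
(-42/(-3)/(-53) + 39/1)*(27 + (1 - 4*(-3))) = (-42*(-⅓)*(-1/53) + 39*1)*(27 + (1 + 12)) = (14*(-1/53) + 39)*(27 + 13) = (-14/53 + 39)*40 = (2053/53)*40 = 82120/53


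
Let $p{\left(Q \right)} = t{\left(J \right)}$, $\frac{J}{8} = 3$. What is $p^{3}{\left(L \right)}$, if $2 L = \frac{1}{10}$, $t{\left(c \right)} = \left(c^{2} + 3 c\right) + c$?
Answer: $303464448$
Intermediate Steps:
$J = 24$ ($J = 8 \cdot 3 = 24$)
$t{\left(c \right)} = c^{2} + 4 c$
$L = \frac{1}{20}$ ($L = \frac{1}{2 \cdot 10} = \frac{1}{2} \cdot \frac{1}{10} = \frac{1}{20} \approx 0.05$)
$p{\left(Q \right)} = 672$ ($p{\left(Q \right)} = 24 \left(4 + 24\right) = 24 \cdot 28 = 672$)
$p^{3}{\left(L \right)} = 672^{3} = 303464448$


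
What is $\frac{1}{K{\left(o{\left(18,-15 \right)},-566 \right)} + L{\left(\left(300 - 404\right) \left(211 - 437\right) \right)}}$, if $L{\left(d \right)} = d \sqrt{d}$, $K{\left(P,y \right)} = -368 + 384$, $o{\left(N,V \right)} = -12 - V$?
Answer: $- \frac{1}{811531445488} + \frac{1469 \sqrt{1469}}{202882861372} \approx 2.7751 \cdot 10^{-7}$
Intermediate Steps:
$K{\left(P,y \right)} = 16$
$L{\left(d \right)} = d^{\frac{3}{2}}$
$\frac{1}{K{\left(o{\left(18,-15 \right)},-566 \right)} + L{\left(\left(300 - 404\right) \left(211 - 437\right) \right)}} = \frac{1}{16 + \left(\left(300 - 404\right) \left(211 - 437\right)\right)^{\frac{3}{2}}} = \frac{1}{16 + \left(\left(-104\right) \left(-226\right)\right)^{\frac{3}{2}}} = \frac{1}{16 + 23504^{\frac{3}{2}}} = \frac{1}{16 + 94016 \sqrt{1469}}$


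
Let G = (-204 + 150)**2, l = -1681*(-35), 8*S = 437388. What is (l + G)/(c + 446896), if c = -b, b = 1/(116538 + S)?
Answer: 21144962673/153027469006 ≈ 0.13818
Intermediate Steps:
S = 109347/2 (S = (1/8)*437388 = 109347/2 ≈ 54674.)
l = 58835
G = 2916 (G = (-54)**2 = 2916)
b = 2/342423 (b = 1/(116538 + 109347/2) = 1/(342423/2) = 2/342423 ≈ 5.8407e-6)
c = -2/342423 (c = -1*2/342423 = -2/342423 ≈ -5.8407e-6)
(l + G)/(c + 446896) = (58835 + 2916)/(-2/342423 + 446896) = 61751/(153027469006/342423) = 61751*(342423/153027469006) = 21144962673/153027469006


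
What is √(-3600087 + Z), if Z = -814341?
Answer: 6*I*√122623 ≈ 2101.1*I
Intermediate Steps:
√(-3600087 + Z) = √(-3600087 - 814341) = √(-4414428) = 6*I*√122623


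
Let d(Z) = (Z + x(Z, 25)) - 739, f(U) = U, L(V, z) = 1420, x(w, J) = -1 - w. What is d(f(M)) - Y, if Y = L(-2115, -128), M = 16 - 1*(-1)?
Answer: -2160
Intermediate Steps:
M = 17 (M = 16 + 1 = 17)
d(Z) = -740 (d(Z) = (Z + (-1 - Z)) - 739 = -1 - 739 = -740)
Y = 1420
d(f(M)) - Y = -740 - 1*1420 = -740 - 1420 = -2160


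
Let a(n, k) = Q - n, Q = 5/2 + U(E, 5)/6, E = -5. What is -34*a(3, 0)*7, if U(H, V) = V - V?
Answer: 119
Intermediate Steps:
U(H, V) = 0
Q = 5/2 (Q = 5/2 + 0/6 = 5*(½) + 0*(⅙) = 5/2 + 0 = 5/2 ≈ 2.5000)
a(n, k) = 5/2 - n
-34*a(3, 0)*7 = -34*(5/2 - 1*3)*7 = -34*(5/2 - 3)*7 = -34*(-½)*7 = 17*7 = 119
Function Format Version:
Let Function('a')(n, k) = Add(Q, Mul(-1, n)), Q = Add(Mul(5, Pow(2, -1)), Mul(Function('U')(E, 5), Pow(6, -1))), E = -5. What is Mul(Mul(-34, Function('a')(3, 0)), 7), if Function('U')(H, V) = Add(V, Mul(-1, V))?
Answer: 119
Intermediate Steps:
Function('U')(H, V) = 0
Q = Rational(5, 2) (Q = Add(Mul(5, Pow(2, -1)), Mul(0, Pow(6, -1))) = Add(Mul(5, Rational(1, 2)), Mul(0, Rational(1, 6))) = Add(Rational(5, 2), 0) = Rational(5, 2) ≈ 2.5000)
Function('a')(n, k) = Add(Rational(5, 2), Mul(-1, n))
Mul(Mul(-34, Function('a')(3, 0)), 7) = Mul(Mul(-34, Add(Rational(5, 2), Mul(-1, 3))), 7) = Mul(Mul(-34, Add(Rational(5, 2), -3)), 7) = Mul(Mul(-34, Rational(-1, 2)), 7) = Mul(17, 7) = 119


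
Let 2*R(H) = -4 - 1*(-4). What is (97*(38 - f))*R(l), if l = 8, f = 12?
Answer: 0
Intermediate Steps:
R(H) = 0 (R(H) = (-4 - 1*(-4))/2 = (-4 + 4)/2 = (1/2)*0 = 0)
(97*(38 - f))*R(l) = (97*(38 - 1*12))*0 = (97*(38 - 12))*0 = (97*26)*0 = 2522*0 = 0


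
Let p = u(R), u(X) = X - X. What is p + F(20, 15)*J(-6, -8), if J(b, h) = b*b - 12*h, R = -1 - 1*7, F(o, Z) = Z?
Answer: 1980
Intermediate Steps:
R = -8 (R = -1 - 7 = -8)
u(X) = 0
J(b, h) = b² - 12*h
p = 0
p + F(20, 15)*J(-6, -8) = 0 + 15*((-6)² - 12*(-8)) = 0 + 15*(36 + 96) = 0 + 15*132 = 0 + 1980 = 1980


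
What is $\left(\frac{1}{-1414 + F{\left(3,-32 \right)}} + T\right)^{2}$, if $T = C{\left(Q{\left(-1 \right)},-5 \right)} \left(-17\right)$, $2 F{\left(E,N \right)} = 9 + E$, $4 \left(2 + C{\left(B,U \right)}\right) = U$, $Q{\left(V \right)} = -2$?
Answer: $\frac{6051439681}{1982464} \approx 3052.5$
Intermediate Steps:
$C{\left(B,U \right)} = -2 + \frac{U}{4}$
$F{\left(E,N \right)} = \frac{9}{2} + \frac{E}{2}$ ($F{\left(E,N \right)} = \frac{9 + E}{2} = \frac{9}{2} + \frac{E}{2}$)
$T = \frac{221}{4}$ ($T = \left(-2 + \frac{1}{4} \left(-5\right)\right) \left(-17\right) = \left(-2 - \frac{5}{4}\right) \left(-17\right) = \left(- \frac{13}{4}\right) \left(-17\right) = \frac{221}{4} \approx 55.25$)
$\left(\frac{1}{-1414 + F{\left(3,-32 \right)}} + T\right)^{2} = \left(\frac{1}{-1414 + \left(\frac{9}{2} + \frac{1}{2} \cdot 3\right)} + \frac{221}{4}\right)^{2} = \left(\frac{1}{-1414 + \left(\frac{9}{2} + \frac{3}{2}\right)} + \frac{221}{4}\right)^{2} = \left(\frac{1}{-1414 + 6} + \frac{221}{4}\right)^{2} = \left(\frac{1}{-1408} + \frac{221}{4}\right)^{2} = \left(- \frac{1}{1408} + \frac{221}{4}\right)^{2} = \left(\frac{77791}{1408}\right)^{2} = \frac{6051439681}{1982464}$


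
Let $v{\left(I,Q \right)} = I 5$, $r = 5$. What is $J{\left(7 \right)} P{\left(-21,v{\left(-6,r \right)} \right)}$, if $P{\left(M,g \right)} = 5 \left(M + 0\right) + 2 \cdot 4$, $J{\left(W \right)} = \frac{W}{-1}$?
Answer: $679$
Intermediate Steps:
$v{\left(I,Q \right)} = 5 I$
$J{\left(W \right)} = - W$ ($J{\left(W \right)} = W \left(-1\right) = - W$)
$P{\left(M,g \right)} = 8 + 5 M$ ($P{\left(M,g \right)} = 5 M + 8 = 8 + 5 M$)
$J{\left(7 \right)} P{\left(-21,v{\left(-6,r \right)} \right)} = \left(-1\right) 7 \left(8 + 5 \left(-21\right)\right) = - 7 \left(8 - 105\right) = \left(-7\right) \left(-97\right) = 679$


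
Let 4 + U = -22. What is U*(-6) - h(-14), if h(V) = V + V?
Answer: 184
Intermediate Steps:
h(V) = 2*V
U = -26 (U = -4 - 22 = -26)
U*(-6) - h(-14) = -26*(-6) - 2*(-14) = 156 - 1*(-28) = 156 + 28 = 184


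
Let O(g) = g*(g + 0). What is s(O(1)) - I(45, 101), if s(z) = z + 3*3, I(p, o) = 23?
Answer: -13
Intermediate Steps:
O(g) = g**2 (O(g) = g*g = g**2)
s(z) = 9 + z (s(z) = z + 9 = 9 + z)
s(O(1)) - I(45, 101) = (9 + 1**2) - 1*23 = (9 + 1) - 23 = 10 - 23 = -13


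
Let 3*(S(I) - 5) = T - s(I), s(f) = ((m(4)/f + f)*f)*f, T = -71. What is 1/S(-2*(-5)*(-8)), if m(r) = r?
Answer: 3/512264 ≈ 5.8564e-6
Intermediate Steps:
s(f) = f²*(f + 4/f) (s(f) = ((4/f + f)*f)*f = ((f + 4/f)*f)*f = (f*(f + 4/f))*f = f²*(f + 4/f))
S(I) = -56/3 - I*(4 + I²)/3 (S(I) = 5 + (-71 - I*(4 + I²))/3 = 5 + (-71/3 - I*(4 + I²)/3) = -56/3 - I*(4 + I²)/3)
1/S(-2*(-5)*(-8)) = 1/(-56/3 - -2*(-5)*(-8)*(4 + (-2*(-5)*(-8))²)/3) = 1/(-56/3 - 10*(-8)*(4 + (10*(-8))²)/3) = 1/(-56/3 - ⅓*(-80)*(4 + (-80)²)) = 1/(-56/3 - ⅓*(-80)*(4 + 6400)) = 1/(-56/3 - ⅓*(-80)*6404) = 1/(-56/3 + 512320/3) = 1/(512264/3) = 3/512264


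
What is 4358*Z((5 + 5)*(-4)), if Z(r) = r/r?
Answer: 4358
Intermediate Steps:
Z(r) = 1
4358*Z((5 + 5)*(-4)) = 4358*1 = 4358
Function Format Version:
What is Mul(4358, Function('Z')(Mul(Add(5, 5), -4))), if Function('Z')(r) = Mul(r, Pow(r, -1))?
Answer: 4358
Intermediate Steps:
Function('Z')(r) = 1
Mul(4358, Function('Z')(Mul(Add(5, 5), -4))) = Mul(4358, 1) = 4358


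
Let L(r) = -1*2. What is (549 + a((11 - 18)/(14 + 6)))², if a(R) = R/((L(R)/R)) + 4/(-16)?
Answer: 192677980401/640000 ≈ 3.0106e+5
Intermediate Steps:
L(r) = -2
a(R) = -¼ - R²/2 (a(R) = R/((-2/R)) + 4/(-16) = R*(-R/2) + 4*(-1/16) = -R²/2 - ¼ = -¼ - R²/2)
(549 + a((11 - 18)/(14 + 6)))² = (549 + (-¼ - (11 - 18)²/(14 + 6)²/2))² = (549 + (-¼ - (-7/20)²/2))² = (549 + (-¼ - ½*49/400))² = (549 + (-¼ - 49/800))² = (549 - 249/800)² = (438951/800)² = 192677980401/640000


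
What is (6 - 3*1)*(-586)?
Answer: -1758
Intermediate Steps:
(6 - 3*1)*(-586) = (6 - 3)*(-586) = 3*(-586) = -1758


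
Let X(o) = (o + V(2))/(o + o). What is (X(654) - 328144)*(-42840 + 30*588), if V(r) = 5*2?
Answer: 901344544800/109 ≈ 8.2692e+9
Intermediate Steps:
V(r) = 10
X(o) = (10 + o)/(2*o) (X(o) = (o + 10)/(o + o) = (10 + o)/((2*o)) = (10 + o)*(1/(2*o)) = (10 + o)/(2*o))
(X(654) - 328144)*(-42840 + 30*588) = ((½)*(10 + 654)/654 - 328144)*(-42840 + 30*588) = ((½)*(1/654)*664 - 328144)*(-42840 + 17640) = (166/327 - 328144)*(-25200) = -107302922/327*(-25200) = 901344544800/109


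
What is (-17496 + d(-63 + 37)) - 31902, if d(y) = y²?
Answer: -48722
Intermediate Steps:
(-17496 + d(-63 + 37)) - 31902 = (-17496 + (-63 + 37)²) - 31902 = (-17496 + (-26)²) - 31902 = (-17496 + 676) - 31902 = -16820 - 31902 = -48722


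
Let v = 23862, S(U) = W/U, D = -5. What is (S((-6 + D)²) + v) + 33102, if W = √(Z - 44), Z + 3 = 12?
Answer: 56964 + I*√35/121 ≈ 56964.0 + 0.048893*I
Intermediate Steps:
Z = 9 (Z = -3 + 12 = 9)
W = I*√35 (W = √(9 - 44) = √(-35) = I*√35 ≈ 5.9161*I)
S(U) = I*√35/U (S(U) = (I*√35)/U = I*√35/U)
(S((-6 + D)²) + v) + 33102 = (I*√35/((-6 - 5)²) + 23862) + 33102 = (I*√35/((-11)²) + 23862) + 33102 = (I*√35/121 + 23862) + 33102 = (23862 + I*√35/121) + 33102 = 56964 + I*√35/121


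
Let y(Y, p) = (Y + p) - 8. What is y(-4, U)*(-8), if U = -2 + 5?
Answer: 72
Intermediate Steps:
U = 3
y(Y, p) = -8 + Y + p
y(-4, U)*(-8) = (-8 - 4 + 3)*(-8) = -9*(-8) = 72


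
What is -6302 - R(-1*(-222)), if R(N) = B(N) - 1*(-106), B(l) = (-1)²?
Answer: -6409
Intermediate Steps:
B(l) = 1
R(N) = 107 (R(N) = 1 - 1*(-106) = 1 + 106 = 107)
-6302 - R(-1*(-222)) = -6302 - 1*107 = -6302 - 107 = -6409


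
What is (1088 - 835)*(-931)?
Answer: -235543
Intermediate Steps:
(1088 - 835)*(-931) = 253*(-931) = -235543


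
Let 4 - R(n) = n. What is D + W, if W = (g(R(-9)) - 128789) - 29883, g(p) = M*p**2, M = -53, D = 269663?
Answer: 102034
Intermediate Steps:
R(n) = 4 - n
g(p) = -53*p**2
W = -167629 (W = (-53*(4 - 1*(-9))**2 - 128789) - 29883 = (-53*(4 + 9)**2 - 128789) - 29883 = (-53*13**2 - 128789) - 29883 = (-53*169 - 128789) - 29883 = (-8957 - 128789) - 29883 = -137746 - 29883 = -167629)
D + W = 269663 - 167629 = 102034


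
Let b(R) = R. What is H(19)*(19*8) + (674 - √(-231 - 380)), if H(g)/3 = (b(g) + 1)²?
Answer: 183074 - I*√611 ≈ 1.8307e+5 - 24.718*I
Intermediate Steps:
H(g) = 3*(1 + g)² (H(g) = 3*(g + 1)² = 3*(1 + g)²)
H(19)*(19*8) + (674 - √(-231 - 380)) = (3*(1 + 19)²)*(19*8) + (674 - √(-231 - 380)) = (3*20²)*152 + (674 - √(-611)) = (3*400)*152 + (674 - I*√611) = 1200*152 + (674 - I*√611) = 182400 + (674 - I*√611) = 183074 - I*√611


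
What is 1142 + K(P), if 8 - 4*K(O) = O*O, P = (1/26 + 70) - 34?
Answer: 2215407/2704 ≈ 819.31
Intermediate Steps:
P = 937/26 (P = (1/26 + 70) - 34 = 1821/26 - 34 = 937/26 ≈ 36.038)
K(O) = 2 - O²/4 (K(O) = 2 - O*O/4 = 2 - O²/4)
1142 + K(P) = 1142 + (2 - (937/26)²/4) = 1142 + (2 - ¼*877969/676) = 1142 + (2 - 877969/2704) = 1142 - 872561/2704 = 2215407/2704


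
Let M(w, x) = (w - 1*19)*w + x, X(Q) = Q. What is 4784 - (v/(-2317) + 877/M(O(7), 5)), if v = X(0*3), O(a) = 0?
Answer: 23043/5 ≈ 4608.6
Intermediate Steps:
M(w, x) = x + w*(-19 + w) (M(w, x) = (w - 19)*w + x = (-19 + w)*w + x = w*(-19 + w) + x = x + w*(-19 + w))
v = 0 (v = 0*3 = 0)
4784 - (v/(-2317) + 877/M(O(7), 5)) = 4784 - (0/(-2317) + 877/(5 + 0² - 19*0)) = 4784 - (0*(-1/2317) + 877/(5 + 0 + 0)) = 4784 - (0 + 877/5) = 4784 - 1*877/5 = 4784 - 877/5 = 23043/5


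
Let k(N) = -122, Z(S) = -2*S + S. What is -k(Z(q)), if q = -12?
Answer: 122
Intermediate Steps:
Z(S) = -S
-k(Z(q)) = -1*(-122) = 122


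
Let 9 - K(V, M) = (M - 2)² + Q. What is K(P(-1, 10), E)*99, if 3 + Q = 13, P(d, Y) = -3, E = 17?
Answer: -22374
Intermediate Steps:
Q = 10 (Q = -3 + 13 = 10)
K(V, M) = -1 - (-2 + M)² (K(V, M) = 9 - ((M - 2)² + 10) = 9 - ((-2 + M)² + 10) = 9 - (10 + (-2 + M)²) = 9 + (-10 - (-2 + M)²) = -1 - (-2 + M)²)
K(P(-1, 10), E)*99 = (-1 - (-2 + 17)²)*99 = (-1 - 1*15²)*99 = (-1 - 1*225)*99 = (-1 - 225)*99 = -226*99 = -22374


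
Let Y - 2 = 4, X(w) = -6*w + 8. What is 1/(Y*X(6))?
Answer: -1/168 ≈ -0.0059524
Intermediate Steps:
X(w) = 8 - 6*w
Y = 6 (Y = 2 + 4 = 6)
1/(Y*X(6)) = 1/(6*(8 - 6*6)) = 1/(6*(8 - 36)) = 1/(6*(-28)) = 1/(-168) = -1/168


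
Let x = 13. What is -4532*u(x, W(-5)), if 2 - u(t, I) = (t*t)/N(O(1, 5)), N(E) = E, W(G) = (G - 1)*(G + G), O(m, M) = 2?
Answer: 373890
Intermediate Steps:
W(G) = 2*G*(-1 + G) (W(G) = (-1 + G)*(2*G) = 2*G*(-1 + G))
u(t, I) = 2 - t**2/2 (u(t, I) = 2 - t*t/2 = 2 - t**2/2)
-4532*u(x, W(-5)) = -4532*(2 - 1/2*13**2) = -4532*(2 - 1/2*169) = -4532*(2 - 169/2) = -4532*(-165/2) = 373890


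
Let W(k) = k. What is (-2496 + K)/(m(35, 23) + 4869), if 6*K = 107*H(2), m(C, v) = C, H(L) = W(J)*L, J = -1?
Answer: -7595/14712 ≈ -0.51624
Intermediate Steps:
H(L) = -L
K = -107/3 (K = (107*(-1*2))/6 = (107*(-2))/6 = (⅙)*(-214) = -107/3 ≈ -35.667)
(-2496 + K)/(m(35, 23) + 4869) = (-2496 - 107/3)/(35 + 4869) = -7595/3/4904 = -7595/3*1/4904 = -7595/14712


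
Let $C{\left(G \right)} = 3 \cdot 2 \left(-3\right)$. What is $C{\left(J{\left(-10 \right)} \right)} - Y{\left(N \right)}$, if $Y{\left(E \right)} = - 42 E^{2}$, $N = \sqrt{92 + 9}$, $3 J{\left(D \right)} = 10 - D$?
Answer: $4224$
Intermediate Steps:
$J{\left(D \right)} = \frac{10}{3} - \frac{D}{3}$ ($J{\left(D \right)} = \frac{10 - D}{3} = \frac{10}{3} - \frac{D}{3}$)
$N = \sqrt{101} \approx 10.05$
$C{\left(G \right)} = -18$ ($C{\left(G \right)} = 6 \left(-3\right) = -18$)
$C{\left(J{\left(-10 \right)} \right)} - Y{\left(N \right)} = -18 - - 42 \left(\sqrt{101}\right)^{2} = -18 - \left(-42\right) 101 = -18 - -4242 = -18 + 4242 = 4224$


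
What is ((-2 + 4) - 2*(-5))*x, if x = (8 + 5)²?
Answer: 2028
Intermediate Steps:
x = 169 (x = 13² = 169)
((-2 + 4) - 2*(-5))*x = ((-2 + 4) - 2*(-5))*169 = (2 + 10)*169 = 12*169 = 2028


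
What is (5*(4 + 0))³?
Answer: 8000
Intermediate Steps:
(5*(4 + 0))³ = (5*4)³ = 20³ = 8000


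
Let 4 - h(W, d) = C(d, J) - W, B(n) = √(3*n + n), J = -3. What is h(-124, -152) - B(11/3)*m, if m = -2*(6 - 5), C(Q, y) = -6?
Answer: -114 + 4*√33/3 ≈ -106.34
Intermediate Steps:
B(n) = 2*√n (B(n) = √(4*n) = 2*√n)
m = -2 (m = -2*1 = -2)
h(W, d) = 10 + W (h(W, d) = 4 - (-6 - W) = 4 + (6 + W) = 10 + W)
h(-124, -152) - B(11/3)*m = (10 - 124) - 2*√(11/3)*(-2) = -114 - 2*√(11*(⅓))*(-2) = -114 - 2*√(11/3)*(-2) = -114 - 2*(√33/3)*(-2) = -114 - 2*√33/3*(-2) = -114 - (-4)*√33/3 = -114 + 4*√33/3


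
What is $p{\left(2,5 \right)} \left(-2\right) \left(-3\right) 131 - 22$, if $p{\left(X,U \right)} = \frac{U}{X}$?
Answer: $1943$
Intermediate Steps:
$p{\left(2,5 \right)} \left(-2\right) \left(-3\right) 131 - 22 = \frac{5}{2} \left(-2\right) \left(-3\right) 131 - 22 = \left(-5\right) \left(-3\right) 131 - 22 = 15 \cdot 131 - 22 = 1965 - 22 = 1943$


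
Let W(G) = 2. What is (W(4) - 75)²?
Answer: 5329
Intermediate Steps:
(W(4) - 75)² = (2 - 75)² = (-73)² = 5329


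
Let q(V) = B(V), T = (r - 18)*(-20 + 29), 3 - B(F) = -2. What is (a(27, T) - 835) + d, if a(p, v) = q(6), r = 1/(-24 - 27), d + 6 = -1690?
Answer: -2526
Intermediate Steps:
d = -1696 (d = -6 - 1690 = -1696)
r = -1/51 (r = 1/(-51) = -1/51 ≈ -0.019608)
B(F) = 5 (B(F) = 3 - 1*(-2) = 3 + 2 = 5)
T = -2757/17 (T = (-1/51 - 18)*(-20 + 29) = -919/51*9 = -2757/17 ≈ -162.18)
q(V) = 5
a(p, v) = 5
(a(27, T) - 835) + d = (5 - 835) - 1696 = -830 - 1696 = -2526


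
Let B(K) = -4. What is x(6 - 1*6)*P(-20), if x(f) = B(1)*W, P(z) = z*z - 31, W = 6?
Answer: -8856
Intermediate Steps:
P(z) = -31 + z**2 (P(z) = z**2 - 31 = -31 + z**2)
x(f) = -24 (x(f) = -4*6 = -24)
x(6 - 1*6)*P(-20) = -24*(-31 + (-20)**2) = -24*(-31 + 400) = -24*369 = -8856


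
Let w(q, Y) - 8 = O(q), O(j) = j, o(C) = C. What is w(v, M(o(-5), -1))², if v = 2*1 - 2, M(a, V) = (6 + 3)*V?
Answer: 64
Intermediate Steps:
M(a, V) = 9*V
v = 0 (v = 2 - 2 = 0)
w(q, Y) = 8 + q
w(v, M(o(-5), -1))² = (8 + 0)² = 8² = 64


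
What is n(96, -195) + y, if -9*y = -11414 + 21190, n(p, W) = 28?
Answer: -9524/9 ≈ -1058.2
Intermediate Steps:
y = -9776/9 (y = -(-11414 + 21190)/9 = -⅑*9776 = -9776/9 ≈ -1086.2)
n(96, -195) + y = 28 - 9776/9 = -9524/9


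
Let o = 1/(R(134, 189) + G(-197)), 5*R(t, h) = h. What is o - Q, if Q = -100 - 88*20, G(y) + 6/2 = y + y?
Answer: 3340555/1796 ≈ 1860.0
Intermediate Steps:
R(t, h) = h/5
G(y) = -3 + 2*y (G(y) = -3 + (y + y) = -3 + 2*y)
Q = -1860 (Q = -100 - 1760 = -1860)
o = -5/1796 (o = 1/((1/5)*189 + (-3 + 2*(-197))) = 1/(189/5 + (-3 - 394)) = 1/(189/5 - 397) = 1/(-1796/5) = -5/1796 ≈ -0.0027840)
o - Q = -5/1796 - 1*(-1860) = -5/1796 + 1860 = 3340555/1796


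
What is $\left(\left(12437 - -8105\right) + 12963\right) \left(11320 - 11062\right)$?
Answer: $8644290$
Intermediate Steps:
$\left(\left(12437 - -8105\right) + 12963\right) \left(11320 - 11062\right) = \left(\left(12437 + 8105\right) + 12963\right) 258 = \left(20542 + 12963\right) 258 = 33505 \cdot 258 = 8644290$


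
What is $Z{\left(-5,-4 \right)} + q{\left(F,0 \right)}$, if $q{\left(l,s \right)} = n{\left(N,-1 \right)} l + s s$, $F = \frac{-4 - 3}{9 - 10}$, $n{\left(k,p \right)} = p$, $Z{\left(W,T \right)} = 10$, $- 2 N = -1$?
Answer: $3$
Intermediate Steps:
$N = \frac{1}{2}$ ($N = \left(- \frac{1}{2}\right) \left(-1\right) = \frac{1}{2} \approx 0.5$)
$F = 7$ ($F = - \frac{7}{-1} = \left(-7\right) \left(-1\right) = 7$)
$q{\left(l,s \right)} = s^{2} - l$ ($q{\left(l,s \right)} = - l + s s = - l + s^{2} = s^{2} - l$)
$Z{\left(-5,-4 \right)} + q{\left(F,0 \right)} = 10 + \left(0^{2} - 7\right) = 10 + \left(0 - 7\right) = 10 - 7 = 3$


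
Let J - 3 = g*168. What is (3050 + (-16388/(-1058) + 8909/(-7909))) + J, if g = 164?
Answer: 128107159390/4183861 ≈ 30619.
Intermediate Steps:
J = 27555 (J = 3 + 164*168 = 3 + 27552 = 27555)
(3050 + (-16388/(-1058) + 8909/(-7909))) + J = (3050 + (-16388/(-1058) + 8909/(-7909))) + 27555 = (3050 + (-16388*(-1/1058) + 8909*(-1/7909))) + 27555 = (3050 + (8194/529 - 8909/7909)) + 27555 = (3050 + 60093485/4183861) + 27555 = 12820869535/4183861 + 27555 = 128107159390/4183861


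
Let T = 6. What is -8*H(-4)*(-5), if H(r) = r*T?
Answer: -960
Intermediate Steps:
H(r) = 6*r (H(r) = r*6 = 6*r)
-8*H(-4)*(-5) = -48*(-4)*(-5) = -8*(-24)*(-5) = 192*(-5) = -960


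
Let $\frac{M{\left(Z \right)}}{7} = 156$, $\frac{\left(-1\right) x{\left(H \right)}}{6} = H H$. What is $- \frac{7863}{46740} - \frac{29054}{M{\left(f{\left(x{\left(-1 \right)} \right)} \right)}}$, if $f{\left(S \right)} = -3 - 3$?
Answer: $- \frac{113880863}{4253340} \approx -26.774$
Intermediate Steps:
$x{\left(H \right)} = - 6 H^{2}$ ($x{\left(H \right)} = - 6 H H = - 6 H^{2}$)
$f{\left(S \right)} = -6$
$M{\left(Z \right)} = 1092$ ($M{\left(Z \right)} = 7 \cdot 156 = 1092$)
$- \frac{7863}{46740} - \frac{29054}{M{\left(f{\left(x{\left(-1 \right)} \right)} \right)}} = - \frac{7863}{46740} - \frac{29054}{1092} = \left(-7863\right) \frac{1}{46740} - \frac{14527}{546} = - \frac{2621}{15580} - \frac{14527}{546} = - \frac{113880863}{4253340}$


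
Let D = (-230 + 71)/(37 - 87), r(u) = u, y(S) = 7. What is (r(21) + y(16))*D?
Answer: 2226/25 ≈ 89.040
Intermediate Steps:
D = 159/50 (D = -159/(-50) = -159*(-1/50) = 159/50 ≈ 3.1800)
(r(21) + y(16))*D = (21 + 7)*(159/50) = 28*(159/50) = 2226/25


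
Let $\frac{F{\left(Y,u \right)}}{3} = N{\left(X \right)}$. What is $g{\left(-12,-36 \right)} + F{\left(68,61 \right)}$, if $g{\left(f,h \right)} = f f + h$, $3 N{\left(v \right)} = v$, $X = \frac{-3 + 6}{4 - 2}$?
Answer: $\frac{219}{2} \approx 109.5$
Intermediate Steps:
$X = \frac{3}{2} \approx 1.5$
$N{\left(v \right)} = \frac{v}{3}$
$g{\left(f,h \right)} = h + f^{2}$ ($g{\left(f,h \right)} = f^{2} + h = h + f^{2}$)
$F{\left(Y,u \right)} = \frac{3}{2}$ ($F{\left(Y,u \right)} = 3 \cdot \frac{1}{3} \cdot \frac{3}{2} = 3 \cdot \frac{1}{2} = \frac{3}{2}$)
$g{\left(-12,-36 \right)} + F{\left(68,61 \right)} = \left(-36 + \left(-12\right)^{2}\right) + \frac{3}{2} = \left(-36 + 144\right) + \frac{3}{2} = 108 + \frac{3}{2} = \frac{219}{2}$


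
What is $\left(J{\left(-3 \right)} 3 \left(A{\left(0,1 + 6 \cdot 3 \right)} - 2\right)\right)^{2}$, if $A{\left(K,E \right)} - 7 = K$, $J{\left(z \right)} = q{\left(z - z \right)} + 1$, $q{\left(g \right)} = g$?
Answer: $225$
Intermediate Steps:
$J{\left(z \right)} = 1$ ($J{\left(z \right)} = \left(z - z\right) + 1 = 0 + 1 = 1$)
$A{\left(K,E \right)} = 7 + K$
$\left(J{\left(-3 \right)} 3 \left(A{\left(0,1 + 6 \cdot 3 \right)} - 2\right)\right)^{2} = \left(1 \cdot 3 \left(\left(7 + 0\right) - 2\right)\right)^{2} = \left(3 \left(7 - 2\right)\right)^{2} = \left(3 \cdot 5\right)^{2} = 15^{2} = 225$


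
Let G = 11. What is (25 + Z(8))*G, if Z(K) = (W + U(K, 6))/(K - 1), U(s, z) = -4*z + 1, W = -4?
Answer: 1628/7 ≈ 232.57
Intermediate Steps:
U(s, z) = 1 - 4*z
Z(K) = -27/(-1 + K) (Z(K) = (-4 + (1 - 4*6))/(K - 1) = (-4 + (1 - 24))/(-1 + K) = (-4 - 23)/(-1 + K) = -27/(-1 + K))
(25 + Z(8))*G = (25 - 27/(-1 + 8))*11 = (25 - 27/7)*11 = (148/7)*11 = 1628/7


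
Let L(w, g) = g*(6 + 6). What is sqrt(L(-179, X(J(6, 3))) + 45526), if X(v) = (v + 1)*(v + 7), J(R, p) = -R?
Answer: sqrt(45466) ≈ 213.23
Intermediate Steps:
X(v) = (1 + v)*(7 + v)
L(w, g) = 12*g (L(w, g) = g*12 = 12*g)
sqrt(L(-179, X(J(6, 3))) + 45526) = sqrt(12*(7 + (-1*6)**2 + 8*(-1*6)) + 45526) = sqrt(12*(7 + (-6)**2 + 8*(-6)) + 45526) = sqrt(12*(7 + 36 - 48) + 45526) = sqrt(12*(-5) + 45526) = sqrt(-60 + 45526) = sqrt(45466)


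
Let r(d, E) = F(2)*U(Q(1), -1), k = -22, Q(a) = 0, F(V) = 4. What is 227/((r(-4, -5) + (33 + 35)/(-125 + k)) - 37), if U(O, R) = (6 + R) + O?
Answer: -33369/2567 ≈ -12.999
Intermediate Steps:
U(O, R) = 6 + O + R
r(d, E) = 20 (r(d, E) = 4*(6 + 0 - 1) = 4*5 = 20)
227/((r(-4, -5) + (33 + 35)/(-125 + k)) - 37) = 227/((20 + (33 + 35)/(-125 - 22)) - 37) = 227/((20 + 68/(-147)) - 37) = 227/((20 + 68*(-1/147)) - 37) = 227/((20 - 68/147) - 37) = 227/(2872/147 - 37) = 227/(-2567/147) = 227*(-147/2567) = -33369/2567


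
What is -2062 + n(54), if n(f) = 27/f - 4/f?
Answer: -111325/54 ≈ -2061.6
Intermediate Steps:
n(f) = 23/f
-2062 + n(54) = -2062 + 23/54 = -111325/54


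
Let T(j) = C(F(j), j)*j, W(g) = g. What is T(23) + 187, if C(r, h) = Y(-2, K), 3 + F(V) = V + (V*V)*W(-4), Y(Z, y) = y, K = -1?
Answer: 164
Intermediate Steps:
F(V) = -3 + V - 4*V² (F(V) = -3 + (V + (V*V)*(-4)) = -3 + (V + V²*(-4)) = -3 + (V - 4*V²) = -3 + V - 4*V²)
C(r, h) = -1
T(j) = -j
T(23) + 187 = -1*23 + 187 = -23 + 187 = 164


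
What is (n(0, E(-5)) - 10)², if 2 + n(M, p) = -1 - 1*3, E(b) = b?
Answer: 256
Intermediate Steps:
n(M, p) = -6 (n(M, p) = -2 + (-1 - 1*3) = -2 + (-1 - 3) = -2 - 4 = -6)
(n(0, E(-5)) - 10)² = (-6 - 10)² = (-16)² = 256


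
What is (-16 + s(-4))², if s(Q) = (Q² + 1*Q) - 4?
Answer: 64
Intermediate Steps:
s(Q) = -4 + Q + Q² (s(Q) = (Q² + Q) - 4 = (Q + Q²) - 4 = -4 + Q + Q²)
(-16 + s(-4))² = (-16 + (-4 - 4 + (-4)²))² = (-16 + (-4 - 4 + 16))² = (-16 + 8)² = (-8)² = 64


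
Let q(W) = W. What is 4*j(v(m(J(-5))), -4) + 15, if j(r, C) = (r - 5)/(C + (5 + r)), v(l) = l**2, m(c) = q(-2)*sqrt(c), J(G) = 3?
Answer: 223/13 ≈ 17.154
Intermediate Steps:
m(c) = -2*sqrt(c)
j(r, C) = (-5 + r)/(5 + C + r)
4*j(v(m(J(-5))), -4) + 15 = 4*((-5 + (-2*sqrt(3))**2)/(5 - 4 + (-2*sqrt(3))**2)) + 15 = 4*((-5 + 12)/(5 - 4 + 12)) + 15 = 4*(7/13) + 15 = 28/13 + 15 = 223/13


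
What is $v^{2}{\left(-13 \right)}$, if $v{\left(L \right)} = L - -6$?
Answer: $49$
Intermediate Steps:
$v{\left(L \right)} = 6 + L$ ($v{\left(L \right)} = L + 6 = 6 + L$)
$v^{2}{\left(-13 \right)} = \left(6 - 13\right)^{2} = \left(-7\right)^{2} = 49$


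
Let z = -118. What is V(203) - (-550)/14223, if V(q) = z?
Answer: -152524/1293 ≈ -117.96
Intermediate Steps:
V(q) = -118
V(203) - (-550)/14223 = -118 - (-550)/14223 = -118 - 1*(-50/1293) = -118 + 50/1293 = -152524/1293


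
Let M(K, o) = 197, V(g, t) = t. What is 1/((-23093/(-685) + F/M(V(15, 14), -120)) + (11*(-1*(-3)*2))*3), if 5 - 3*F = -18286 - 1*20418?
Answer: 134945/40106986 ≈ 0.0033646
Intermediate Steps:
F = 12903 (F = 5/3 - (-18286 - 1*20418)/3 = 5/3 - (-18286 - 20418)/3 = 5/3 - ⅓*(-38704) = 5/3 + 38704/3 = 12903)
1/((-23093/(-685) + F/M(V(15, 14), -120)) + (11*(-1*(-3)*2))*3) = 1/((-23093/(-685) + 12903/197) + (11*(-1*(-3)*2))*3) = 1/((-23093*(-1/685) + 12903*(1/197)) + (11*(3*2))*3) = 1/((23093/685 + 12903/197) + (11*6)*3) = 1/(13387876/134945 + 66*3) = 1/(13387876/134945 + 198) = 1/(40106986/134945) = 134945/40106986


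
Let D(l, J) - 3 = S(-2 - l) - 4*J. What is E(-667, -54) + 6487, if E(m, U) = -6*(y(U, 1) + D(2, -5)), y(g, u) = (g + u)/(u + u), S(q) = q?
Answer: 6532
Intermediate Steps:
D(l, J) = 1 - l - 4*J (D(l, J) = 3 + ((-2 - l) - 4*J) = 3 + (-2 - l - 4*J) = 1 - l - 4*J)
y(g, u) = (g + u)/(2*u) (y(g, u) = (g + u)/((2*u)) = (g + u)*(1/(2*u)) = (g + u)/(2*u))
E(m, U) = -117 - 3*U (E(m, U) = -6*((½)*(U + 1)/1 + (1 - 1*2 - 4*(-5))) = -6*((½)*1*(1 + U) + (1 - 2 + 20)) = -6*((½ + U/2) + 19) = -6*(39/2 + U/2) = -117 - 3*U)
E(-667, -54) + 6487 = (-117 - 3*(-54)) + 6487 = (-117 + 162) + 6487 = 45 + 6487 = 6532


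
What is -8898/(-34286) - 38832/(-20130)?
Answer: 125875891/57514765 ≈ 2.1886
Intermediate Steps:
-8898/(-34286) - 38832/(-20130) = -8898*(-1/34286) - 38832*(-1/20130) = 4449/17143 + 6472/3355 = 125875891/57514765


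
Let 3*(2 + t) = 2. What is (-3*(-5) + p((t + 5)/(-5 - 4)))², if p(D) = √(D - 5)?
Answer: (135 + I*√438)²/81 ≈ 219.59 + 69.761*I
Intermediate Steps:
t = -4/3 (t = -2 + (⅓)*2 = -2 + ⅔ = -4/3 ≈ -1.3333)
p(D) = √(-5 + D)
(-3*(-5) + p((t + 5)/(-5 - 4)))² = (-3*(-5) + √(-5 + (-4/3 + 5)/(-5 - 4)))² = (-1*(-15) + √(-5 + (11/3)/(-9)))² = (15 + √(-5 + (11/3)*(-⅑)))² = (15 + √(-5 - 11/27))² = (15 + √(-146/27))² = (15 + I*√438/9)²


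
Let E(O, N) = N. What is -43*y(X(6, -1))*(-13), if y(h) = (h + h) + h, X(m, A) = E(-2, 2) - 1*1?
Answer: 1677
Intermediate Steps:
X(m, A) = 1 (X(m, A) = 2 - 1*1 = 2 - 1 = 1)
y(h) = 3*h (y(h) = 2*h + h = 3*h)
-43*y(X(6, -1))*(-13) = -129*(-13) = 1677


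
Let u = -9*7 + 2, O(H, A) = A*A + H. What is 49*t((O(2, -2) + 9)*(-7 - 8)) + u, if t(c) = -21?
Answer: -1090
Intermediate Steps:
O(H, A) = H + A² (O(H, A) = A² + H = H + A²)
u = -61 (u = -63 + 2 = -61)
49*t((O(2, -2) + 9)*(-7 - 8)) + u = 49*(-21) - 61 = -1029 - 61 = -1090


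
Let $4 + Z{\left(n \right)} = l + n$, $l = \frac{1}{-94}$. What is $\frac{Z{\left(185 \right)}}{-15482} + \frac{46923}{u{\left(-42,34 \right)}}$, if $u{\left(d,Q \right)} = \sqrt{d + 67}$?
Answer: $\frac{68287332219}{7276540} \approx 9384.6$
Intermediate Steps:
$l = - \frac{1}{94} \approx -0.010638$
$u{\left(d,Q \right)} = \sqrt{67 + d}$
$Z{\left(n \right)} = - \frac{377}{94} + n$ ($Z{\left(n \right)} = -4 + \left(- \frac{1}{94} + n\right) = - \frac{377}{94} + n$)
$\frac{Z{\left(185 \right)}}{-15482} + \frac{46923}{u{\left(-42,34 \right)}} = \frac{- \frac{377}{94} + 185}{-15482} + \frac{46923}{\sqrt{67 - 42}} = \frac{17013}{94} \left(- \frac{1}{15482}\right) + \frac{46923}{\sqrt{25}} = - \frac{17013}{1455308} + \frac{46923}{5} = \frac{68287332219}{7276540}$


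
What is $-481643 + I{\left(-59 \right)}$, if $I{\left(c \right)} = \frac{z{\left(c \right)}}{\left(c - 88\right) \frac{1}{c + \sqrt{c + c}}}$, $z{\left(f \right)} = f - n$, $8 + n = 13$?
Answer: $- \frac{70805297}{147} + \frac{64 i \sqrt{118}}{147} \approx -4.8167 \cdot 10^{5} + 4.7294 i$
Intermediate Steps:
$n = 5$ ($n = -8 + 13 = 5$)
$z{\left(f \right)} = -5 + f$ ($z{\left(f \right)} = f - 5 = -5 + f$)
$I{\left(c \right)} = \frac{\left(-5 + c\right) \left(c + \sqrt{2} \sqrt{c}\right)}{-88 + c}$ ($I{\left(c \right)} = \frac{-5 + c}{\left(c - 88\right) \frac{1}{c + \sqrt{c + c}}} = \frac{-5 + c}{\left(-88 + c\right) \frac{1}{c + \sqrt{2 c}}} = \frac{-5 + c}{\left(-88 + c\right) \frac{1}{c + \sqrt{2} \sqrt{c}}} = \frac{-5 + c}{\frac{1}{c + \sqrt{2} \sqrt{c}} \left(-88 + c\right)} = \left(-5 + c\right) \frac{c + \sqrt{2} \sqrt{c}}{-88 + c} = \frac{\left(-5 + c\right) \left(c + \sqrt{2} \sqrt{c}\right)}{-88 + c}$)
$-481643 + I{\left(-59 \right)} = -481643 + \frac{\left(-5 - 59\right) \left(-59 + \sqrt{2} \sqrt{-59}\right)}{-88 - 59} = -481643 + \frac{1}{-147} \left(-64\right) \left(-59 + \sqrt{2} i \sqrt{59}\right) = -481643 - - \frac{64 \left(-59 + i \sqrt{118}\right)}{147} = -481643 - \left(\frac{3776}{147} - \frac{64 i \sqrt{118}}{147}\right) = - \frac{70805297}{147} + \frac{64 i \sqrt{118}}{147}$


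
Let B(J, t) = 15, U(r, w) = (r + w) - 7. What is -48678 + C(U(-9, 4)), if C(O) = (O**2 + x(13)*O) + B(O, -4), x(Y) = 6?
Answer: -48591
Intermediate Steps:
U(r, w) = -7 + r + w
C(O) = 15 + O**2 + 6*O (C(O) = (O**2 + 6*O) + 15 = 15 + O**2 + 6*O)
-48678 + C(U(-9, 4)) = -48678 + (15 + (-7 - 9 + 4)**2 + 6*(-7 - 9 + 4)) = -48678 + (15 + (-12)**2 + 6*(-12)) = -48678 + (15 + 144 - 72) = -48678 + 87 = -48591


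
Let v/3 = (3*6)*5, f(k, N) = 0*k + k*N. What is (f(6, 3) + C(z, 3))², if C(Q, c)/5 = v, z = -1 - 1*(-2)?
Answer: 1871424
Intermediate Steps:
f(k, N) = N*k (f(k, N) = 0 + N*k = N*k)
z = 1 (z = -1 + 2 = 1)
v = 270 (v = 3*((3*6)*5) = 3*(18*5) = 3*90 = 270)
C(Q, c) = 1350 (C(Q, c) = 5*270 = 1350)
(f(6, 3) + C(z, 3))² = (3*6 + 1350)² = (18 + 1350)² = 1368² = 1871424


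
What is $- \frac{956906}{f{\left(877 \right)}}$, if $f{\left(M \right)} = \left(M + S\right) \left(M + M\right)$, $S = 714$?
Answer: $- \frac{478453}{1395307} \approx -0.3429$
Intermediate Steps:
$f{\left(M \right)} = 2 M \left(714 + M\right)$ ($f{\left(M \right)} = \left(M + 714\right) \left(M + M\right) = \left(714 + M\right) 2 M = 2 M \left(714 + M\right)$)
$- \frac{956906}{f{\left(877 \right)}} = - \frac{956906}{2 \cdot 877 \left(714 + 877\right)} = - \frac{956906}{2 \cdot 877 \cdot 1591} = - \frac{956906}{2790614} = \left(-956906\right) \frac{1}{2790614} = - \frac{478453}{1395307}$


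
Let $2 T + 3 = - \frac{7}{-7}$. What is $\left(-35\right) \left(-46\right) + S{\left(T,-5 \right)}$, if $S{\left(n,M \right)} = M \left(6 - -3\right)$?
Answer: $1565$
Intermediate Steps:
$T = -1$ ($T = - \frac{3}{2} + \frac{\left(-7\right) \frac{1}{-7}}{2} = - \frac{3}{2} + \frac{\left(-7\right) \left(- \frac{1}{7}\right)}{2} = - \frac{3}{2} + \frac{1}{2} \cdot 1 = - \frac{3}{2} + \frac{1}{2} = -1$)
$S{\left(n,M \right)} = 9 M$ ($S{\left(n,M \right)} = M \left(6 + 3\right) = M 9 = 9 M$)
$\left(-35\right) \left(-46\right) + S{\left(T,-5 \right)} = \left(-35\right) \left(-46\right) + 9 \left(-5\right) = 1610 - 45 = 1565$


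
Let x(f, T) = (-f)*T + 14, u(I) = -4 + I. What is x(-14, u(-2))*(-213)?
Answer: 14910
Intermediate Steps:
x(f, T) = 14 - T*f (x(f, T) = -T*f + 14 = 14 - T*f)
x(-14, u(-2))*(-213) = (14 - 1*(-4 - 2)*(-14))*(-213) = (14 - 1*(-6)*(-14))*(-213) = (14 - 84)*(-213) = -70*(-213) = 14910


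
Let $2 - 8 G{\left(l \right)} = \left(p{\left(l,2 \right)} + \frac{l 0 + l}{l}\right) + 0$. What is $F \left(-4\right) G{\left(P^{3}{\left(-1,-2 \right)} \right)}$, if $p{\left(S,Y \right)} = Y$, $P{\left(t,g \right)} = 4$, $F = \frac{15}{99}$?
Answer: $\frac{5}{66} \approx 0.075758$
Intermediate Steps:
$F = \frac{5}{33}$ ($F = 15 \cdot \frac{1}{99} = \frac{5}{33} \approx 0.15152$)
$G{\left(l \right)} = - \frac{1}{8}$ ($G{\left(l \right)} = \frac{1}{4} - \frac{\left(2 + \frac{l 0 + l}{l}\right) + 0}{8} = \frac{1}{4} - \frac{\left(2 + \frac{0 + l}{l}\right) + 0}{8} = \frac{1}{4} - \frac{\left(2 + \frac{l}{l}\right) + 0}{8} = \frac{1}{4} - \frac{\left(2 + 1\right) + 0}{8} = \frac{1}{4} - \frac{3 + 0}{8} = \frac{1}{4} - \frac{3}{8} = - \frac{1}{8}$)
$F \left(-4\right) G{\left(P^{3}{\left(-1,-2 \right)} \right)} = \frac{5}{33} \left(-4\right) \left(- \frac{1}{8}\right) = \left(- \frac{20}{33}\right) \left(- \frac{1}{8}\right) = \frac{5}{66}$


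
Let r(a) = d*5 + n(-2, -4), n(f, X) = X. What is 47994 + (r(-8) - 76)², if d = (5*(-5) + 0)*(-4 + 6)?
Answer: 156894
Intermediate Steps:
d = -50 (d = (-25 + 0)*2 = -25*2 = -50)
r(a) = -254 (r(a) = -50*5 - 4 = -250 - 4 = -254)
47994 + (r(-8) - 76)² = 47994 + (-254 - 76)² = 47994 + (-330)² = 47994 + 108900 = 156894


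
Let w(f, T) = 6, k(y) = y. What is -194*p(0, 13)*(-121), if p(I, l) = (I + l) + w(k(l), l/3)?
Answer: 446006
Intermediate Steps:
p(I, l) = 6 + I + l (p(I, l) = (I + l) + 6 = 6 + I + l)
-194*p(0, 13)*(-121) = -194*(6 + 0 + 13)*(-121) = -194*19*(-121) = -3686*(-121) = 446006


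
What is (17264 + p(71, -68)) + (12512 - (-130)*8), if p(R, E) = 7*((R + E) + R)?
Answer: 31334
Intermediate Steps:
p(R, E) = 7*E + 14*R (p(R, E) = 7*((E + R) + R) = 7*(E + 2*R) = 7*E + 14*R)
(17264 + p(71, -68)) + (12512 - (-130)*8) = (17264 + (7*(-68) + 14*71)) + (12512 - (-130)*8) = (17264 + (-476 + 994)) + (12512 - 1*(-1040)) = (17264 + 518) + (12512 + 1040) = 17782 + 13552 = 31334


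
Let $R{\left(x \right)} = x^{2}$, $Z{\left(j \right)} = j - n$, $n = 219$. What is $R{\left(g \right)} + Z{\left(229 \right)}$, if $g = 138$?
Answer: $19054$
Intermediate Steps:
$Z{\left(j \right)} = -219 + j$ ($Z{\left(j \right)} = j - 219 = -219 + j$)
$R{\left(g \right)} + Z{\left(229 \right)} = 138^{2} + \left(-219 + 229\right) = 19044 + 10 = 19054$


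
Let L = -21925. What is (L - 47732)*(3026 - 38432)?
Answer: 2466275742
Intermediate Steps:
(L - 47732)*(3026 - 38432) = (-21925 - 47732)*(3026 - 38432) = -69657*(-35406) = 2466275742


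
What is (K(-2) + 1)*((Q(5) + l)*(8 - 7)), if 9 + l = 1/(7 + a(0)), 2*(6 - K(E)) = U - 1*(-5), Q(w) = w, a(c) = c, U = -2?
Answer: -297/14 ≈ -21.214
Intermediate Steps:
K(E) = 9/2 (K(E) = 6 - (-2 - 1*(-5))/2 = 6 - (-2 + 5)/2 = 6 - ½*3 = 6 - 3/2 = 9/2)
l = -62/7 (l = -9 + 1/(7 + 0) = -9 + 1/7 = -9 + ⅐ = -62/7 ≈ -8.8571)
(K(-2) + 1)*((Q(5) + l)*(8 - 7)) = (9/2 + 1)*((5 - 62/7)*(8 - 7)) = 11*(-27/7*1)/2 = (11/2)*(-27/7) = -297/14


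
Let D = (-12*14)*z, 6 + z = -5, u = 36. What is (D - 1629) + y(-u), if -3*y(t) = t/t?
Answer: 656/3 ≈ 218.67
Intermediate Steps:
z = -11 (z = -6 - 5 = -11)
D = 1848 (D = -12*14*(-11) = -168*(-11) = 1848)
y(t) = -⅓ (y(t) = -t/(3*t) = -⅓*1 = -⅓)
(D - 1629) + y(-u) = (1848 - 1629) - ⅓ = 219 - ⅓ = 656/3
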